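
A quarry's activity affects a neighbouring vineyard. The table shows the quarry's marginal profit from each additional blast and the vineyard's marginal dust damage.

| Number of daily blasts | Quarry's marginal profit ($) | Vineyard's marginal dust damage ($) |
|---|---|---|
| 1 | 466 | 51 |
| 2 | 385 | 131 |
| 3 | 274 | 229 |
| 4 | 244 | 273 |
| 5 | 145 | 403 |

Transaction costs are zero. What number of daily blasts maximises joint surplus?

3

Bargaining reaches the level where marginal profit last exceeds marginal dust damage.
That holds through level 3 (274 ≥ 229) but not at 4 (244 < 273).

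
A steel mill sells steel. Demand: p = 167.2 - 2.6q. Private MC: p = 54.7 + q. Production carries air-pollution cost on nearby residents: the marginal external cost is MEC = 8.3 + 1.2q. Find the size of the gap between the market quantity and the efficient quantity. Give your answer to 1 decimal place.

9.5 units

Market equilibrium (private): 54.7 + q = 167.2 - 2.6q → q_m = 31.2500.
Social marginal cost = private MC + MEC = 63.0 + 2.2q.
Set SMC = demand: 63.0 + 2.2q = 167.2 - 2.6q → q* = 21.7083.
Gap = |31.2500 − 21.7083| = 9.5417.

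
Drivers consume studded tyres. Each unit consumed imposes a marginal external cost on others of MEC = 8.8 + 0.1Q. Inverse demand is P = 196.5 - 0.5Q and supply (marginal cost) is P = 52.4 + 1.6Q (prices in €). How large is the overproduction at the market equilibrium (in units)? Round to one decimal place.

Market equilibrium (private): 52.4 + 1.6Q = 196.5 - 0.5Q → Q_m = 68.6190.
Social marginal benefit = demand − MEC = 187.7 - 0.6Q.
Set SMB = MC: 187.7 - 0.6Q = 52.4 + 1.6Q → Q* = 61.5000.
Gap = |68.6190 − 61.5000| = 7.1190.

7.1 units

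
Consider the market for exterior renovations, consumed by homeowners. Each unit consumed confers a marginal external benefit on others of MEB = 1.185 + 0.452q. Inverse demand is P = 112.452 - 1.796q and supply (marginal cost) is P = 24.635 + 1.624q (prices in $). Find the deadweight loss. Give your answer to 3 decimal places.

Market equilibrium (private): 24.635 + 1.624q = 112.452 - 1.796q → q_m = 25.6775.
Social marginal benefit = demand + MEB = 113.637 - 1.344q.
Set SMB = MC: 113.637 - 1.344q = 24.635 + 1.624q → q* = 29.9872.
The welfare-loss triangle has base |q_m − q*| and height MEB(q_m) (the vertical gap between SMB and MC is zero at q* and MEB at q_m).
DWL = ½ × 4.3097 × 12.7912 = 27.5631.

DWL = $27.563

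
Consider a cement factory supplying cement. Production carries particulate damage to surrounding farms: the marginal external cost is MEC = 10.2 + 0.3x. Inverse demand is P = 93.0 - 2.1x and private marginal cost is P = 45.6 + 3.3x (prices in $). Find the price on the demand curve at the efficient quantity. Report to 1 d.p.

P = $79.3

Social marginal cost = private MC + MEC = 55.8 + 3.6x.
Set SMC = demand: 55.8 + 3.6x = 93.0 - 2.1x → x* = 6.5263.
Consumer price on the demand curve at x*: 93.0 − 2.1×6.5263 = 79.2948.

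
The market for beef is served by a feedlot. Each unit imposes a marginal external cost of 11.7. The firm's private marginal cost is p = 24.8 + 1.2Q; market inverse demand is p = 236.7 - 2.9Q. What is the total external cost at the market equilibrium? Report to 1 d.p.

Market equilibrium (private): 24.8 + 1.2Q = 236.7 - 2.9Q → Q_m = 51.6829.
Total external cost = MEC × Q_m = 11.7 × 51.6829 = 604.6899.

604.7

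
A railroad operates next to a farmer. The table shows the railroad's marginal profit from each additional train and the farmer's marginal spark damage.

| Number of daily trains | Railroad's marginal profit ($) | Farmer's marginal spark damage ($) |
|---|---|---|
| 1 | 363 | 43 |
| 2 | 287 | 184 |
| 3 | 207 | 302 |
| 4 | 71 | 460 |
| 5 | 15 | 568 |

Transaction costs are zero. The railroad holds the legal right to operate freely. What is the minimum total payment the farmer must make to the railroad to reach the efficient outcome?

Left alone the railroad would choose level 5 (marginal profit stays positive).
Efficient level: k* = 2 (marginal profit ≥ marginal spark damage through 2).
The farmer must at least cover the railroad's forgone profit from cutting 5→2: 207 + 71 + 15 = 293.

$293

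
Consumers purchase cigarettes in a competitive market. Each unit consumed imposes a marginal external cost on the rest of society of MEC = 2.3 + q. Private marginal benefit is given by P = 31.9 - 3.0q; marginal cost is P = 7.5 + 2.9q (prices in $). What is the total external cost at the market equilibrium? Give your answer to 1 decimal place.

Market equilibrium (private): 7.5 + 2.9q = 31.9 - 3.0q → q_m = 4.1356.
Total external cost = ∫₀^{q_m} (2.3 + 1.0q) dq = 2.3×4.1356 + ½×1.0×4.1356² = 18.0635.

$18.1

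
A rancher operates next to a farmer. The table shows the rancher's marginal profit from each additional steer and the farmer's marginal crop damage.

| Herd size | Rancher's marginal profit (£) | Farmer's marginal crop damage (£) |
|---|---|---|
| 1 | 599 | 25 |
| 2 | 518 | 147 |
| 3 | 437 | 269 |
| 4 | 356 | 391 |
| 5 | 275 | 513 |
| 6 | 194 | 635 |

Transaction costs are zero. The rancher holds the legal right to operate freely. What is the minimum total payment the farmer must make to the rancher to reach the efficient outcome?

£825

Left alone the rancher would choose level 6 (marginal profit stays positive).
Efficient level: k* = 3 (marginal profit ≥ marginal crop damage through 3).
The farmer must at least cover the rancher's forgone profit from cutting 6→3: 356 + 275 + 194 = 825.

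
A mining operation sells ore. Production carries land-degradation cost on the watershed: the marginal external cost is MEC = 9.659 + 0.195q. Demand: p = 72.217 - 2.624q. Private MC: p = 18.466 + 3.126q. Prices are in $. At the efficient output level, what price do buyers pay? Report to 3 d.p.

Social marginal cost = private MC + MEC = 28.125 + 3.321q.
Set SMC = demand: 28.125 + 3.321q = 72.217 - 2.624q → q* = 7.4167.
Consumer price on the demand curve at q*: 72.217 − 2.624×7.4167 = 52.7556.

P = $52.756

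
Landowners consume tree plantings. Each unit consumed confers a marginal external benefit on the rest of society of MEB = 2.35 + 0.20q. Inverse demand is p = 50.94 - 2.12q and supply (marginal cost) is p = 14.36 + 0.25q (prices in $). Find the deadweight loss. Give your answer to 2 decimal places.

Market equilibrium (private): 14.36 + 0.25q = 50.94 - 2.12q → q_m = 15.4346.
Social marginal benefit = demand + MEB = 53.29 - 1.92q.
Set SMB = MC: 53.29 - 1.92q = 14.36 + 0.25q → q* = 17.9401.
Height of the DWL triangle at q_m is SMB(q_m) − MC(q_m) = MEB(q_m) = 5.4369.
DWL = ½ × 2.5055 × 5.4369 = 6.8111.

DWL = $6.81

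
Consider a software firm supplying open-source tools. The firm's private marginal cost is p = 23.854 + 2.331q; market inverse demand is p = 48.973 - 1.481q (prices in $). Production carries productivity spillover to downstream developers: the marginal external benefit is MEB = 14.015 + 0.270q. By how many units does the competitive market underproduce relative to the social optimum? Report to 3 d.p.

Market equilibrium (private): 23.854 + 2.331q = 48.973 - 1.481q → q_m = 6.5895.
Social marginal cost = private MC − MEB = 9.839 + 2.061q.
Set SMC = demand: 9.839 + 2.061q = 48.973 - 1.481q → q* = 11.0486.
Gap = |6.5895 − 11.0486| = 4.4591.

4.459 units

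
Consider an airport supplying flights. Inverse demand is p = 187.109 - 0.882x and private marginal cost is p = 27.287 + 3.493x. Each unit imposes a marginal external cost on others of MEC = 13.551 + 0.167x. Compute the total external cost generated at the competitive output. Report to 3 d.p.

606.458

Market equilibrium (private): 27.287 + 3.493x = 187.109 - 0.882x → x_m = 36.5307.
Total external cost = ∫₀^{x_m} (13.551 + 0.167x) dx = 13.551×36.5307 + ½×0.167×36.5307² = 606.4576.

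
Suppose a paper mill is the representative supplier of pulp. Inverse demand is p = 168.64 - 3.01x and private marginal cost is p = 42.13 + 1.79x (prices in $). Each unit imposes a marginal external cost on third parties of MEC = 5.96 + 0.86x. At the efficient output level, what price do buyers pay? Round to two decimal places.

P = $104.53

Social marginal cost = private MC + MEC = 48.09 + 2.65x.
Set SMC = demand: 48.09 + 2.65x = 168.64 - 3.01x → x* = 21.2986.
Consumer price on the demand curve at x*: 168.64 − 3.01×21.2986 = 104.5312.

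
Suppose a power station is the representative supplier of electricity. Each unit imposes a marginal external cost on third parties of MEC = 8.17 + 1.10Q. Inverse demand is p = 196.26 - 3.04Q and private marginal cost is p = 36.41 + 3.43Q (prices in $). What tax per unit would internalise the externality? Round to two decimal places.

tax = $30.21 per unit

Social marginal cost = private MC + MEC = 44.58 + 4.53Q.
Set SMC = demand: 44.58 + 4.53Q = 196.26 - 3.04Q → Q* = 20.0370.
The Pigouvian tax equals MEC at Q*: 8.17 + 1.10×20.0370 = 30.2107.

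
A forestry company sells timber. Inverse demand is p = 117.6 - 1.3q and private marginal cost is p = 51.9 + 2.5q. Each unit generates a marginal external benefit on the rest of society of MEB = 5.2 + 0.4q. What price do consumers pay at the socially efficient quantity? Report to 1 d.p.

Social marginal cost = private MC − MEB = 46.7 + 2.1q.
Set SMC = demand: 46.7 + 2.1q = 117.6 - 1.3q → q* = 20.8529.
Consumer price on the demand curve at q*: 117.6 − 1.3×20.8529 = 90.4912.

P = 90.5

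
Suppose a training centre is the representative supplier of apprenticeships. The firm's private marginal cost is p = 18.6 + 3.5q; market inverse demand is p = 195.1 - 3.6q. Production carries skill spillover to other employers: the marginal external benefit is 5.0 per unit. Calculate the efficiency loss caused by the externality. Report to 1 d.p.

Market equilibrium (private): 18.6 + 3.5q = 195.1 - 3.6q → q_m = 24.8592.
Social marginal cost = private MC − MEB = 13.6 + 3.5q.
Set SMC = demand: 13.6 + 3.5q = 195.1 - 3.6q → q* = 25.5634.
The loss is the area between SMC and demand from q* to q_m; with linear curves that's a triangle of height MEB(q_m).
DWL = ½ × 0.7042 × 5.0000 = 1.7605.

DWL = 1.8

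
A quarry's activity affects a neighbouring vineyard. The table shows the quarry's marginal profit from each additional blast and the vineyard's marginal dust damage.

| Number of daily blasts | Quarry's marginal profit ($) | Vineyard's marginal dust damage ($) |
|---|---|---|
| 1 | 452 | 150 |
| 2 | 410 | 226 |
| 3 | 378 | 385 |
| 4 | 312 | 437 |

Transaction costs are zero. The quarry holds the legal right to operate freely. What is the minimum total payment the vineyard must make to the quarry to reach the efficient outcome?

Left alone the quarry would choose level 4 (marginal profit stays positive).
Efficient level: k* = 2 (marginal profit ≥ marginal dust damage through 2).
The vineyard must at least cover the quarry's forgone profit from cutting 4→2: 378 + 312 = 690.

$690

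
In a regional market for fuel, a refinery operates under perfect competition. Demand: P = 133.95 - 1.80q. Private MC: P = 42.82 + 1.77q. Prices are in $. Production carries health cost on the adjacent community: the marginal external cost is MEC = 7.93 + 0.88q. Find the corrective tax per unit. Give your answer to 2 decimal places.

tax = $24.38 per unit

Social marginal cost = private MC + MEC = 50.75 + 2.65q.
Set SMC = demand: 50.75 + 2.65q = 133.95 - 1.80q → q* = 18.6966.
The Pigouvian tax equals MEC at q*: 7.93 + 0.88×18.6966 = 24.3830.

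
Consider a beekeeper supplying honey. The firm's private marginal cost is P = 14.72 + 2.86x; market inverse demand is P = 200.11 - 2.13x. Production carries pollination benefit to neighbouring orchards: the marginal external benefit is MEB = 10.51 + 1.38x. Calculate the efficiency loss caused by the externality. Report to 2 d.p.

Market equilibrium (private): 14.72 + 2.86x = 200.11 - 2.13x → x_m = 37.1523.
Social marginal cost = private MC − MEB = 4.21 + 1.48x.
Set SMC = demand: 4.21 + 1.48x = 200.11 - 2.13x → x* = 54.2659.
Between x* and x_m the wedge demand − SMC runs linearly from 0 to MEB(x_m), so the loss is a triangle.
DWL = ½ × 17.1136 × 61.7802 = 528.6408.

DWL = 528.64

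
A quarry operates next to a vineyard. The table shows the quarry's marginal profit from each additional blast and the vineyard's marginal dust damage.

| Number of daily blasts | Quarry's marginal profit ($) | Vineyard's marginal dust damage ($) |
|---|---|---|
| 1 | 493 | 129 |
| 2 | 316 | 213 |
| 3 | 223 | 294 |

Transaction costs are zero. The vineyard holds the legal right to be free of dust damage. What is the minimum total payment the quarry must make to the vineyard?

$342

Efficient level: marginal profit ≥ marginal dust damage through level 2, so k* = 2.
With the vineyard holding the right, the quarry must at least compensate total damage at k*: 129 + 213 = 342.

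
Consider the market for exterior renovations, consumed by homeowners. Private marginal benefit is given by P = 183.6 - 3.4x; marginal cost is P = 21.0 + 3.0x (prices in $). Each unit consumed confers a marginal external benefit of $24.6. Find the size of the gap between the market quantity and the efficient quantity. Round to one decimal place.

Market equilibrium (private): 21.0 + 3.0x = 183.6 - 3.4x → x_m = 25.4063.
Social marginal benefit = demand + MEB = 208.2 - 3.4x.
Set SMB = MC: 208.2 - 3.4x = 21.0 + 3.0x → x* = 29.2500.
Gap = |25.4063 − 29.2500| = 3.8437.

3.8 units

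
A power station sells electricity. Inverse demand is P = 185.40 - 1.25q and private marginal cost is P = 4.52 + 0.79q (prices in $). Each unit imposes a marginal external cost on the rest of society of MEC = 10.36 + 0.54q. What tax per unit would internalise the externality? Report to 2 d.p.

tax = $46.05 per unit

Social marginal cost = private MC + MEC = 14.88 + 1.33q.
Set SMC = demand: 14.88 + 1.33q = 185.40 - 1.25q → q* = 66.0930.
The Pigouvian tax equals MEC at q*: 10.36 + 0.54×66.0930 = 46.0502.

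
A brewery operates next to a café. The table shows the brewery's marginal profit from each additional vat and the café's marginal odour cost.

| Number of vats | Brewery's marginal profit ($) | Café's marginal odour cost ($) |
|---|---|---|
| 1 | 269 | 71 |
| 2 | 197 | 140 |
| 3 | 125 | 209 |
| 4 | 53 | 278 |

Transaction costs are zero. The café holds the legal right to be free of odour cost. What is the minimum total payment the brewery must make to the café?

$211

Efficient level: marginal profit ≥ marginal odour cost through level 2, so k* = 2.
With the café holding the right, the brewery must at least compensate total damage at k*: 71 + 140 = 211.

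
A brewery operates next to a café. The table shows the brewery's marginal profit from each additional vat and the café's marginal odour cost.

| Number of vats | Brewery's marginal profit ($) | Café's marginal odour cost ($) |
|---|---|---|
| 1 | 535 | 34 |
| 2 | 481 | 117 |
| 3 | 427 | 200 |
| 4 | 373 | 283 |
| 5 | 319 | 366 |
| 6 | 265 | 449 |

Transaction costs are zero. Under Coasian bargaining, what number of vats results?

4

Bargaining reaches the level where marginal profit last exceeds marginal odour cost.
That holds through level 4 (373 ≥ 283) but not at 5 (319 < 366).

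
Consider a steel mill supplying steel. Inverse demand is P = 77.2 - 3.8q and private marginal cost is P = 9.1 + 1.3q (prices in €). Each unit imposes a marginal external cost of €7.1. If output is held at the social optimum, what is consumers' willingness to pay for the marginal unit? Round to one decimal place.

Social marginal cost = private MC + MEC = 16.2 + 1.3q.
Set SMC = demand: 16.2 + 1.3q = 77.2 - 3.8q → q* = 11.9608.
Consumer price on the demand curve at q*: 77.2 − 3.8×11.9608 = 31.7490.

P = €31.7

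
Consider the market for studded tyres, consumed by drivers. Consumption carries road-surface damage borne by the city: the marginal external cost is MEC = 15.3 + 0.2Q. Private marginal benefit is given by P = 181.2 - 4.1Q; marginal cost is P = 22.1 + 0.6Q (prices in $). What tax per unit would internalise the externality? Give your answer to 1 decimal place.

tax = $21.2 per unit

Social marginal benefit = demand − MEC = 165.9 - 4.3Q.
Set SMB = MC: 165.9 - 4.3Q = 22.1 + 0.6Q → Q* = 29.3469.
The Pigouvian tax equals MEC at Q*: 15.3 + 0.2×29.3469 = 21.1694.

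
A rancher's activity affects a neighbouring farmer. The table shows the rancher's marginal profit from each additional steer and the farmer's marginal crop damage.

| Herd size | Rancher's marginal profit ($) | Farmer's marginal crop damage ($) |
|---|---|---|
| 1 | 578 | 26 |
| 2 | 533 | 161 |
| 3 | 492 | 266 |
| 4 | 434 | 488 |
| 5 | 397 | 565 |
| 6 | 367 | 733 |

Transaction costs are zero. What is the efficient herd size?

3

Bargaining reaches the level where marginal profit last exceeds marginal crop damage.
That holds through level 3 (492 ≥ 266) but not at 4 (434 < 488).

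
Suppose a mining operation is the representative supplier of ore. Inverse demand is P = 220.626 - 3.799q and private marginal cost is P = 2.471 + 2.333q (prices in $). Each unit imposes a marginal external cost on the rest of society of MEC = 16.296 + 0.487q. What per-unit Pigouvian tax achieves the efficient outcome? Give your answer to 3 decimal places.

tax = $31.148 per unit

Social marginal cost = private MC + MEC = 18.767 + 2.820q.
Set SMC = demand: 18.767 + 2.820q = 220.626 - 3.799q → q* = 30.4969.
The Pigouvian tax equals MEC at q*: 16.296 + 0.487×30.4969 = 31.1480.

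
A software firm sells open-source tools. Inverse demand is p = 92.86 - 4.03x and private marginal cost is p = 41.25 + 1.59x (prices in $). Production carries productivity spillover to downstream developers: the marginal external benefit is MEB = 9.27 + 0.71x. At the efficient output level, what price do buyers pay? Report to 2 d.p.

P = $42.89

Social marginal cost = private MC − MEB = 31.98 + 0.88x.
Set SMC = demand: 31.98 + 0.88x = 92.86 - 4.03x → x* = 12.3992.
Consumer price on the demand curve at x*: 92.86 − 4.03×12.3992 = 42.8912.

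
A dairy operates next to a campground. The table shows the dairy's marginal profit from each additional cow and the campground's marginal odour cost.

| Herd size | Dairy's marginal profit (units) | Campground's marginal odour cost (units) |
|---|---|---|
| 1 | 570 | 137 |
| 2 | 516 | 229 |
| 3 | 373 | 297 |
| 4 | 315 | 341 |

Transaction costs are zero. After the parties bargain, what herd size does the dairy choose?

Bargaining reaches the level where marginal profit last exceeds marginal odour cost.
That holds through level 3 (373 ≥ 297) but not at 4 (315 < 341).

3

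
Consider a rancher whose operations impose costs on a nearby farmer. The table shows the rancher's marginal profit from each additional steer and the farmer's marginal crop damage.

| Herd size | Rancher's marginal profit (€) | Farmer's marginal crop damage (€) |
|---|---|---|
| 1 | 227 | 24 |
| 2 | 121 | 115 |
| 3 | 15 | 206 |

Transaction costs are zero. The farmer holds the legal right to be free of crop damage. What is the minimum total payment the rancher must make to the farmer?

Efficient level: marginal profit ≥ marginal crop damage through level 2, so k* = 2.
With the farmer holding the right, the rancher must at least compensate total damage at k*: 24 + 115 = 139.

€139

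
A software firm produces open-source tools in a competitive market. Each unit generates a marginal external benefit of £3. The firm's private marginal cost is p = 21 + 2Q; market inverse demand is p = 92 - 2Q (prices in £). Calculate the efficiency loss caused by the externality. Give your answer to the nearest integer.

Market equilibrium (private): 21 + 2Q = 92 - 2Q → Q_m = 17.7500.
Social marginal cost = private MC − MEB = 18 + 2Q.
Set SMC = demand: 18 + 2Q = 92 - 2Q → Q* = 18.5000.
Height of the DWL triangle at Q_m is demand(Q_m) − SMC(Q_m) = MEB(Q_m) = 3.0000.
DWL = ½ × 0.7500 × 3.0000 = 1.1250.

DWL = £1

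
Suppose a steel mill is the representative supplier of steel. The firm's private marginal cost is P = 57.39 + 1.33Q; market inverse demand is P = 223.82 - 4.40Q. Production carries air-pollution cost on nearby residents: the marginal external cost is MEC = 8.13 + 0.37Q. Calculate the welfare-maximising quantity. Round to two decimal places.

Q* = 25.95

Social marginal cost = private MC + MEC = 65.52 + 1.70Q.
Set SMC = demand: 65.52 + 1.70Q = 223.82 - 4.40Q → Q* = 25.9508.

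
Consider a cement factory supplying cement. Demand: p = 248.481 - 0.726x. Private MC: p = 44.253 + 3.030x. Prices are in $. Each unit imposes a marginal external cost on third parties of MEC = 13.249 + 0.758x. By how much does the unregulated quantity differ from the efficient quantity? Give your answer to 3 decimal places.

12.066 units

Market equilibrium (private): 44.253 + 3.030x = 248.481 - 0.726x → x_m = 54.3738.
Social marginal cost = private MC + MEC = 57.502 + 3.788x.
Set SMC = demand: 57.502 + 3.788x = 248.481 - 0.726x → x* = 42.3082.
Gap = |54.3738 − 42.3082| = 12.0656.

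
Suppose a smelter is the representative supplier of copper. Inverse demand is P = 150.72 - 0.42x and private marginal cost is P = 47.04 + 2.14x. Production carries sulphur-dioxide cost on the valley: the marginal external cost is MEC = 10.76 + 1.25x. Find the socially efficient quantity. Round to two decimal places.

x* = 24.39

Social marginal cost = private MC + MEC = 57.80 + 3.39x.
Set SMC = demand: 57.80 + 3.39x = 150.72 - 0.42x → x* = 24.3885.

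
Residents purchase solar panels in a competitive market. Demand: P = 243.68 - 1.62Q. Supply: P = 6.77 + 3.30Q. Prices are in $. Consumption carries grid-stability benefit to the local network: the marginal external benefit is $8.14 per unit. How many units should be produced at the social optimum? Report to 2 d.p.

Q* = 49.81

Social marginal benefit = demand + MEB = 251.82 - 1.62Q.
Set SMB = MC: 251.82 - 1.62Q = 6.77 + 3.30Q → Q* = 49.8069.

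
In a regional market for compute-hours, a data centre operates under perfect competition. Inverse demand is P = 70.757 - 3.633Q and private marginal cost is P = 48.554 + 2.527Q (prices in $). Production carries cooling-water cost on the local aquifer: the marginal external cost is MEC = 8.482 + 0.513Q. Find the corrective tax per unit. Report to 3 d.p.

Social marginal cost = private MC + MEC = 57.036 + 3.040Q.
Set SMC = demand: 57.036 + 3.040Q = 70.757 - 3.633Q → Q* = 2.0562.
The Pigouvian tax equals MEC at Q*: 8.482 + 0.513×2.0562 = 9.5368.

tax = $9.537 per unit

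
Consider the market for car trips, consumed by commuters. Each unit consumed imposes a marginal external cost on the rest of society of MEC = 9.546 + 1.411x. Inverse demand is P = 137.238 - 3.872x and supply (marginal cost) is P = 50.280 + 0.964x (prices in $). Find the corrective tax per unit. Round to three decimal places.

tax = $27.031 per unit

Social marginal benefit = demand − MEC = 127.692 - 5.283x.
Set SMB = MC: 127.692 - 5.283x = 50.280 + 0.964x → x* = 12.3919.
The Pigouvian tax equals MEC at x*: 9.546 + 1.411×12.3919 = 27.0310.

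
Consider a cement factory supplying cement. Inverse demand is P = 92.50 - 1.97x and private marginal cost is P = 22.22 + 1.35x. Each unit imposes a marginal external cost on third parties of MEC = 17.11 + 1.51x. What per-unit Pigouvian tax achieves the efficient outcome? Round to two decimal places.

Social marginal cost = private MC + MEC = 39.33 + 2.86x.
Set SMC = demand: 39.33 + 2.86x = 92.50 - 1.97x → x* = 11.0083.
The Pigouvian tax equals MEC at x*: 17.11 + 1.51×11.0083 = 33.7325.

tax = 33.73 per unit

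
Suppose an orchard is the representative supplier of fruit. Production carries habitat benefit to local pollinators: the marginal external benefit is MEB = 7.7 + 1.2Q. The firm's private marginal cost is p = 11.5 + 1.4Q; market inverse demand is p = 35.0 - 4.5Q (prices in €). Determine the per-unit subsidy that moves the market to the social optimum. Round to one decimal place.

subsidy = €15.7 per unit

Social marginal cost = private MC − MEB = 3.8 + 0.2Q.
Set SMC = demand: 3.8 + 0.2Q = 35.0 - 4.5Q → Q* = 6.6383.
The Pigouvian subsidy equals MEB at Q*: 7.7 + 1.2×6.6383 = 15.6660.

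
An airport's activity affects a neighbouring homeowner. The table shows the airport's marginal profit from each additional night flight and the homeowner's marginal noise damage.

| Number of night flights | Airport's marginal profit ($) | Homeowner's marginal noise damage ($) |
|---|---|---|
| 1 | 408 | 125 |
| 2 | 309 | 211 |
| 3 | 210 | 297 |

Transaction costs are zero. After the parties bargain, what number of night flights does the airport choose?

Bargaining reaches the level where marginal profit last exceeds marginal noise damage.
That holds through level 2 (309 ≥ 211) but not at 3 (210 < 297).

2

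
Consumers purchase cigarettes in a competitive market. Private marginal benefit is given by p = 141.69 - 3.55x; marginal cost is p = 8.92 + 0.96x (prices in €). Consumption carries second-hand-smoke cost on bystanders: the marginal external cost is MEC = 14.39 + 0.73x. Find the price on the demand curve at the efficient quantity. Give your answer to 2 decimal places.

P = €61.49

Social marginal benefit = demand − MEC = 127.30 - 4.28x.
Set SMB = MC: 127.30 - 4.28x = 8.92 + 0.96x → x* = 22.5916.
Consumer price on the demand curve at x*: 141.69 − 3.55×22.5916 = 61.4898.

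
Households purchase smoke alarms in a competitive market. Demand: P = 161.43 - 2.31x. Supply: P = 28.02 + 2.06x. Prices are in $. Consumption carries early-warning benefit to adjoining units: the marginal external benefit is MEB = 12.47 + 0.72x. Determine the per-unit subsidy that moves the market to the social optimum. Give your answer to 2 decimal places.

Social marginal benefit = demand + MEB = 173.90 - 1.59x.
Set SMB = MC: 173.90 - 1.59x = 28.02 + 2.06x → x* = 39.9671.
The Pigouvian subsidy equals MEB at x*: 12.47 + 0.72×39.9671 = 41.2463.

subsidy = $41.25 per unit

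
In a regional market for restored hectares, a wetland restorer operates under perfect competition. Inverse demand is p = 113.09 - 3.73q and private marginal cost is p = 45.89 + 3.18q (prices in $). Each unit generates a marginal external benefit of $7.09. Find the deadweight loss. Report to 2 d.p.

DWL = $3.64

Market equilibrium (private): 45.89 + 3.18q = 113.09 - 3.73q → q_m = 9.7250.
Social marginal cost = private MC − MEB = 38.80 + 3.18q.
Set SMC = demand: 38.80 + 3.18q = 113.09 - 3.73q → q* = 10.7511.
The loss is the area between SMC and demand from q* to q_m; with linear curves that's a triangle of height MEB(q_m).
DWL = ½ × 1.0261 × 7.0900 = 3.6375.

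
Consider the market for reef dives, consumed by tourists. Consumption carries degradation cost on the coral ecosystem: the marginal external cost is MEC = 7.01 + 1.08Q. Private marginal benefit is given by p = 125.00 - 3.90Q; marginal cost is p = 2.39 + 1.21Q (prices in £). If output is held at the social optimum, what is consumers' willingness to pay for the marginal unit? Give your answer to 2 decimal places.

P = £52.17

Social marginal benefit = demand − MEC = 117.99 - 4.98Q.
Set SMB = MC: 117.99 - 4.98Q = 2.39 + 1.21Q → Q* = 18.6753.
Consumer price on the demand curve at Q*: 125.00 − 3.90×18.6753 = 52.1663.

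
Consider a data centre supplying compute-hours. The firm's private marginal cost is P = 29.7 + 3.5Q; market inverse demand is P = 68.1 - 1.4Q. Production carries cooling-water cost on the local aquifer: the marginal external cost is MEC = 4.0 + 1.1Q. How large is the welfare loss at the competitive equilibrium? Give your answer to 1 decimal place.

Market equilibrium (private): 29.7 + 3.5Q = 68.1 - 1.4Q → Q_m = 7.8367.
Social marginal cost = private MC + MEC = 33.7 + 4.6Q.
Set SMC = demand: 33.7 + 4.6Q = 68.1 - 1.4Q → Q* = 5.7333.
Height of the DWL triangle at Q_m is SMC(Q_m) − demand(Q_m) = MEC(Q_m) = 12.6204.
DWL = ½ × 2.1034 × 12.6204 = 13.2729.

DWL = 13.3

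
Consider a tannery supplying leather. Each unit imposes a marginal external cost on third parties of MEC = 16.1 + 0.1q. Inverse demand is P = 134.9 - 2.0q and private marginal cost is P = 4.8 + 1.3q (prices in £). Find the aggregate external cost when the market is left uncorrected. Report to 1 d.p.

Market equilibrium (private): 4.8 + 1.3q = 134.9 - 2.0q → q_m = 39.4242.
Total external cost = ∫₀^{q_m} (16.1 + 0.1q) dq = 16.1×39.4242 + ½×0.1×39.4242² = 712.4430.

£712.4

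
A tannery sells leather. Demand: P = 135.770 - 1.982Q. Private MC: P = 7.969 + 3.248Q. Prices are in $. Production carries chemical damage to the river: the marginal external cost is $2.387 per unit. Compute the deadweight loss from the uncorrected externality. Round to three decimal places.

DWL = $0.545

Market equilibrium (private): 7.969 + 3.248Q = 135.770 - 1.982Q → Q_m = 24.4361.
Social marginal cost = private MC + MEC = 10.356 + 3.248Q.
Set SMC = demand: 10.356 + 3.248Q = 135.770 - 1.982Q → Q* = 23.9797.
Between Q* and Q_m the wedge SMC − demand runs linearly from 0 to MEC(Q_m), so the loss is a triangle.
DWL = ½ × 0.4564 × 2.3870 = 0.5447.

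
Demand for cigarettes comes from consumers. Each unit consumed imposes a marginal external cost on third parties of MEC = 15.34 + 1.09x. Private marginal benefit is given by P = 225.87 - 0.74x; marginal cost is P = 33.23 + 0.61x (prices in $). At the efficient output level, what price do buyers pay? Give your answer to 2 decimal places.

P = $172.10

Social marginal benefit = demand − MEC = 210.53 - 1.83x.
Set SMB = MC: 210.53 - 1.83x = 33.23 + 0.61x → x* = 72.6639.
Consumer price on the demand curve at x*: 225.87 − 0.74×72.6639 = 172.0987.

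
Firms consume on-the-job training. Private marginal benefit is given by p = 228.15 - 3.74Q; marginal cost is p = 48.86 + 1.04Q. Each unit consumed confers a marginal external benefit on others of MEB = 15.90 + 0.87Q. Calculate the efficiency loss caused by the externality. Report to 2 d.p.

Market equilibrium (private): 48.86 + 1.04Q = 228.15 - 3.74Q → Q_m = 37.5084.
Social marginal benefit = demand + MEB = 244.05 - 2.87Q.
Set SMB = MC: 244.05 - 2.87Q = 48.86 + 1.04Q → Q* = 49.9207.
Between Q* and Q_m the wedge SMB − MC runs linearly from 0 to MEB(Q_m), so the loss is a triangle.
DWL = ½ × 12.4123 × 48.5323 = 301.1987.

DWL = 301.20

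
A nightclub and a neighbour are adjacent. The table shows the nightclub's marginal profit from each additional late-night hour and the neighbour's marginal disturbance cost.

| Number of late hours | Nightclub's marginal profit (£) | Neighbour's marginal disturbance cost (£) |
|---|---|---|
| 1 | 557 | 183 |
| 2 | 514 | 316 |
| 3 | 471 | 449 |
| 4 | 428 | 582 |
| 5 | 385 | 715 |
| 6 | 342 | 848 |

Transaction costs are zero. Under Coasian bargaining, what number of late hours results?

3

Bargaining reaches the level where marginal profit last exceeds marginal disturbance cost.
That holds through level 3 (471 ≥ 449) but not at 4 (428 < 582).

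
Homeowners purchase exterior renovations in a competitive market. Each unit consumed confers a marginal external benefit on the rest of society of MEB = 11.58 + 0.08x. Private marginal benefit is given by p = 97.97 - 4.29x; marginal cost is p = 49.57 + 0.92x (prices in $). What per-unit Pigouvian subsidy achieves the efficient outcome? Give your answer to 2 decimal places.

Social marginal benefit = demand + MEB = 109.55 - 4.21x.
Set SMB = MC: 109.55 - 4.21x = 49.57 + 0.92x → x* = 11.6920.
The Pigouvian subsidy equals MEB at x*: 11.58 + 0.08×11.6920 = 12.5154.

subsidy = $12.52 per unit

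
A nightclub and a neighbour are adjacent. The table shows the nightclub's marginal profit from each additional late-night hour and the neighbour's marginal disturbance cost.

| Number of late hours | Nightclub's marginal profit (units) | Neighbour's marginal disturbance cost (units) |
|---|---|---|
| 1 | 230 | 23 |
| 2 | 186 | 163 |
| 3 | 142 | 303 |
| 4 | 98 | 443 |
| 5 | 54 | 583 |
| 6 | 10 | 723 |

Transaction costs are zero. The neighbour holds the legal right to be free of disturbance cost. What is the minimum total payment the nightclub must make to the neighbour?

186

Efficient level: marginal profit ≥ marginal disturbance cost through level 2, so k* = 2.
With the neighbour holding the right, the nightclub must at least compensate total damage at k*: 23 + 163 = 186.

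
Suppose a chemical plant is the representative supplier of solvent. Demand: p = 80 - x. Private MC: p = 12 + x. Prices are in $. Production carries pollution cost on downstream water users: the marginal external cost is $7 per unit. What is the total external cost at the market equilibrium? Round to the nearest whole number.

$238

Market equilibrium (private): 12 + x = 80 - x → x_m = 34.0000.
Total external cost = MEC × x_m = 7 × 34.0000 = 238.0000.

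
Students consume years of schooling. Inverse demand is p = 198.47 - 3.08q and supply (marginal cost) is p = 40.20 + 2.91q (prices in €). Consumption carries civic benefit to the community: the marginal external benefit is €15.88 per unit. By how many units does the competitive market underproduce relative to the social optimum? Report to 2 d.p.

Market equilibrium (private): 40.20 + 2.91q = 198.47 - 3.08q → q_m = 26.4224.
Social marginal benefit = demand + MEB = 214.35 - 3.08q.
Set SMB = MC: 214.35 - 3.08q = 40.20 + 2.91q → q* = 29.0735.
Gap = |26.4224 − 29.0735| = 2.6511.

2.65 units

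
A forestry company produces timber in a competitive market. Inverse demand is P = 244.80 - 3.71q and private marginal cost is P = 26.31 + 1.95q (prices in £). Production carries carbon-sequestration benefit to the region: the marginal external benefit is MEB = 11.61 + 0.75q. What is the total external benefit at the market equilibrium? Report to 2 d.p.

£1006.98

Market equilibrium (private): 26.31 + 1.95q = 244.80 - 3.71q → q_m = 38.6025.
Total external benefit = ∫₀^{q_m} (11.61 + 0.75q) dq = 11.61×38.6025 + ½×0.75×38.6025² = 1006.9824.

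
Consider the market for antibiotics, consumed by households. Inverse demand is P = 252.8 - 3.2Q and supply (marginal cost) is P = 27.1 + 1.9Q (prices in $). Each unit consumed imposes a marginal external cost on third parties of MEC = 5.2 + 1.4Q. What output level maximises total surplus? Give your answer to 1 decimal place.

Q* = 33.9

Social marginal benefit = demand − MEC = 247.6 - 4.6Q.
Set SMB = MC: 247.6 - 4.6Q = 27.1 + 1.9Q → Q* = 33.9231.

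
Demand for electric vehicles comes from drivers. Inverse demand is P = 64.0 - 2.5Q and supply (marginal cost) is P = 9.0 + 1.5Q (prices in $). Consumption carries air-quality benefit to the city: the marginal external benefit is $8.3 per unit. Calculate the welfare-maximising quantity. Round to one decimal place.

Q* = 15.8

Social marginal benefit = demand + MEB = 72.3 - 2.5Q.
Set SMB = MC: 72.3 - 2.5Q = 9.0 + 1.5Q → Q* = 15.8250.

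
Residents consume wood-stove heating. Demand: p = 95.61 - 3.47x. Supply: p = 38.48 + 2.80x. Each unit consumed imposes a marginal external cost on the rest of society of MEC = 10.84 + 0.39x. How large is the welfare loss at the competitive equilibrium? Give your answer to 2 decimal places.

DWL = 15.55

Market equilibrium (private): 38.48 + 2.80x = 95.61 - 3.47x → x_m = 9.1116.
Social marginal benefit = demand − MEC = 84.77 - 3.86x.
Set SMB = MC: 84.77 - 3.86x = 38.48 + 2.80x → x* = 6.9505.
Height of the DWL triangle at x_m is MC(x_m) − SMB(x_m) = MEC(x_m) = 14.3935.
DWL = ½ × 2.1611 × 14.3935 = 15.5529.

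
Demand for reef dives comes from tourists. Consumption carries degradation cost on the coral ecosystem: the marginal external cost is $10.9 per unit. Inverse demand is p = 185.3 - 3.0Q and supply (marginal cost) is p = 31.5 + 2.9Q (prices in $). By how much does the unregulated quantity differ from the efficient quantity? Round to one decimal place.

Market equilibrium (private): 31.5 + 2.9Q = 185.3 - 3.0Q → Q_m = 26.0678.
Social marginal benefit = demand − MEC = 174.4 - 3.0Q.
Set SMB = MC: 174.4 - 3.0Q = 31.5 + 2.9Q → Q* = 24.2203.
Gap = |26.0678 − 24.2203| = 1.8475.

1.8 units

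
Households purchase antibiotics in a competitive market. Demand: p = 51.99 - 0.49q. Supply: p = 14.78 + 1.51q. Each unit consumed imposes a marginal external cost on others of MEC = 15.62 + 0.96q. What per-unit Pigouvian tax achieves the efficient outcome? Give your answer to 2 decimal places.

tax = 22.62 per unit

Social marginal benefit = demand − MEC = 36.37 - 1.45q.
Set SMB = MC: 36.37 - 1.45q = 14.78 + 1.51q → q* = 7.2939.
The Pigouvian tax equals MEC at q*: 15.62 + 0.96×7.2939 = 22.6221.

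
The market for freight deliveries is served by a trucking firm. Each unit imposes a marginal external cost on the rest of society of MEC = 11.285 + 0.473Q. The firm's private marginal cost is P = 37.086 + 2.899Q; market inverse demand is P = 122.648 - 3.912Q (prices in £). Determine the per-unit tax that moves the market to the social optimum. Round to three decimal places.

Social marginal cost = private MC + MEC = 48.371 + 3.372Q.
Set SMC = demand: 48.371 + 3.372Q = 122.648 - 3.912Q → Q* = 10.1973.
The Pigouvian tax equals MEC at Q*: 11.285 + 0.473×10.1973 = 16.1083.

tax = £16.108 per unit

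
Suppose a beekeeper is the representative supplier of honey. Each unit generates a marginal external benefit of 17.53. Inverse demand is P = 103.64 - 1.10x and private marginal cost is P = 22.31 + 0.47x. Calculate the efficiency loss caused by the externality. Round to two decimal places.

Market equilibrium (private): 22.31 + 0.47x = 103.64 - 1.10x → x_m = 51.8025.
Social marginal cost = private MC − MEB = 4.78 + 0.47x.
Set SMC = demand: 4.78 + 0.47x = 103.64 - 1.10x → x* = 62.9682.
Height of the DWL triangle at x_m is demand(x_m) − SMC(x_m) = MEB(x_m) = 17.5300.
DWL = ½ × 11.1657 × 17.5300 = 97.8674.

DWL = 97.87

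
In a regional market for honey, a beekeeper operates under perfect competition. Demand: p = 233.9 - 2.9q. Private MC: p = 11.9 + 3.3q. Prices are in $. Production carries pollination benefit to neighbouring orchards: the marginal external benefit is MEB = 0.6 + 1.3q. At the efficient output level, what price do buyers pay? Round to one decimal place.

Social marginal cost = private MC − MEB = 11.3 + 2.0q.
Set SMC = demand: 11.3 + 2.0q = 233.9 - 2.9q → q* = 45.4286.
Consumer price on the demand curve at q*: 233.9 − 2.9×45.4286 = 102.1571.

P = $102.2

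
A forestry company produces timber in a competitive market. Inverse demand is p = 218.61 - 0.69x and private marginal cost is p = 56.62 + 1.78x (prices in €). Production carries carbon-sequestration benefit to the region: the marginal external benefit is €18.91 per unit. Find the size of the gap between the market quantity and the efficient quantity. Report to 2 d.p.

7.66 units

Market equilibrium (private): 56.62 + 1.78x = 218.61 - 0.69x → x_m = 65.5830.
Social marginal cost = private MC − MEB = 37.71 + 1.78x.
Set SMC = demand: 37.71 + 1.78x = 218.61 - 0.69x → x* = 73.2389.
Gap = |65.5830 − 73.2389| = 7.6559.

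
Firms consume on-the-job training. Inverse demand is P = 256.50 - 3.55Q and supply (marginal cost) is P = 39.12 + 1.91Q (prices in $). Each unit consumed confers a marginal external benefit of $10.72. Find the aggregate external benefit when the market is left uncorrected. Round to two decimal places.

$426.80

Market equilibrium (private): 39.12 + 1.91Q = 256.50 - 3.55Q → Q_m = 39.8132.
Total external benefit = MEB × Q_m = 10.72 × 39.8132 = 426.7975.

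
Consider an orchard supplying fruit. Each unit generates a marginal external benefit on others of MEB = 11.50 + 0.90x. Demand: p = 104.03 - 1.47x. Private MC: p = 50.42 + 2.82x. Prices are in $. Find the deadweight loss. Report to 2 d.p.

Market equilibrium (private): 50.42 + 2.82x = 104.03 - 1.47x → x_m = 12.4965.
Social marginal cost = private MC − MEB = 38.92 + 1.92x.
Set SMC = demand: 38.92 + 1.92x = 104.03 - 1.47x → x* = 19.2065.
The welfare-loss triangle has base |x_m − x*| and height MEB(x_m) (the vertical gap between SMC and demand is zero at x* and MEB at x_m).
DWL = ½ × 6.7100 × 22.7469 = 76.3158.

DWL = $76.32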